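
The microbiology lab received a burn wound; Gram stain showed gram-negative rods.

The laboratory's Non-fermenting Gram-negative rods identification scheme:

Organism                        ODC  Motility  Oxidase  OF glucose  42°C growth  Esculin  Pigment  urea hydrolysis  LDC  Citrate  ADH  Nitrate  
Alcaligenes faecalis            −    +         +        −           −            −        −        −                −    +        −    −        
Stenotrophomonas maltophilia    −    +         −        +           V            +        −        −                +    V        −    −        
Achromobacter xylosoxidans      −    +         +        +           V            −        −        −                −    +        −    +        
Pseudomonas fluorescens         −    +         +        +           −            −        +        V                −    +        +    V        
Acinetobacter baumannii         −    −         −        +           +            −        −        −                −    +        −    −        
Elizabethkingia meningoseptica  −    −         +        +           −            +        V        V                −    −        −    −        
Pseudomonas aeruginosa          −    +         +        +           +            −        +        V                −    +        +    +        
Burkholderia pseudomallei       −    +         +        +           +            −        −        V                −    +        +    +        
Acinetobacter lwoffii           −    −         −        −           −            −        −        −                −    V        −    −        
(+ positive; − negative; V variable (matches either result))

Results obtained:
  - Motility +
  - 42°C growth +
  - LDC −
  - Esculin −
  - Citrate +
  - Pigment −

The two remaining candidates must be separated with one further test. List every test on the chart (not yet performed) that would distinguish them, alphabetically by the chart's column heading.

ADH

LDC −: excludes Stenotrophomonas maltophilia — 8 left.
Pigment −: excludes Pseudomonas fluorescens, Pseudomonas aeruginosa — 6 left.
Esculin −: excludes Elizabethkingia meningoseptica — 5 left.
Citrate +: all 5 remaining candidates are consistent.
42°C growth +: excludes Alcaligenes faecalis, Acinetobacter lwoffii — 3 left.
Motility +: excludes Acinetobacter baumannii — 2 left.
Two candidates remain: Achromobacter xylosoxidans and Burkholderia pseudomallei.
  ODC: − vs − — same for both, does not separate.
  Oxidase: + vs + — same for both, does not separate.
  OF glucose: + vs + — same for both, does not separate.
  urea hydrolysis: − vs V — variable for at least one, does not separate.
  ADH: Achromobacter xylosoxidans −, Burkholderia pseudomallei + — discriminates.
  Nitrate: + vs + — same for both, does not separate.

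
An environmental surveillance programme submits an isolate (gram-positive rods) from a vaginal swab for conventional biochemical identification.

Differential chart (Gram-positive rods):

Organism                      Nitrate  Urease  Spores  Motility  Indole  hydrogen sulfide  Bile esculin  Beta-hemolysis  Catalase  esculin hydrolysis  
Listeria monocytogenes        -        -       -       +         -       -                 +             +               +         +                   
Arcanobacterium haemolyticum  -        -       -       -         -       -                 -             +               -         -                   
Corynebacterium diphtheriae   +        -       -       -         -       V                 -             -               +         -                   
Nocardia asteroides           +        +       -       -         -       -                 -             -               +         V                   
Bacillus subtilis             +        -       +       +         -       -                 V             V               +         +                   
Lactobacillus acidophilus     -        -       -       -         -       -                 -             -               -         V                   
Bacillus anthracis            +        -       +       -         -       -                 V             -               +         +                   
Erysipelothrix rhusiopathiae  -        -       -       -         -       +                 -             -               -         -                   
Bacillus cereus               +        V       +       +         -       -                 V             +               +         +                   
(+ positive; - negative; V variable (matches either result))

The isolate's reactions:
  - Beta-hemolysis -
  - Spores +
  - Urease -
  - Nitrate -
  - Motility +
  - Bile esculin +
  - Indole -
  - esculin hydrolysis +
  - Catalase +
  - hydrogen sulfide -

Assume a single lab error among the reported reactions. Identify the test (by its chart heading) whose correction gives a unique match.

Nitrate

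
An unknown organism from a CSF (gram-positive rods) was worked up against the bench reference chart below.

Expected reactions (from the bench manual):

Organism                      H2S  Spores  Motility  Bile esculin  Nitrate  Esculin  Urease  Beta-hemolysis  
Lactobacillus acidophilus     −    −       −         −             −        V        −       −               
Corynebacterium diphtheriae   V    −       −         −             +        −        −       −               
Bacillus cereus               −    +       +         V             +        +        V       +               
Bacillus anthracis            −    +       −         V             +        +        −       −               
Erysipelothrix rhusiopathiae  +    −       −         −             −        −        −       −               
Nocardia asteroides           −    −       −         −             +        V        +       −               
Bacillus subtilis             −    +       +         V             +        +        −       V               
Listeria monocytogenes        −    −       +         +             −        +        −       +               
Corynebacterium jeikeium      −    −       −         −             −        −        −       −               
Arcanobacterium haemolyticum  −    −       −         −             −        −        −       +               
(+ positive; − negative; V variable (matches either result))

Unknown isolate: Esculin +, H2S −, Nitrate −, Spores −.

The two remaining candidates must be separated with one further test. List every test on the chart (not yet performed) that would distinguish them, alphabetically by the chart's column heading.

H2S −: excludes Erysipelothrix rhusiopathiae — 9 left.
Spores −: excludes Bacillus cereus, Bacillus anthracis, Bacillus subtilis — 6 left.
Nitrate −: excludes Corynebacterium diphtheriae, Nocardia asteroides — 4 left.
Esculin +: excludes Corynebacterium jeikeium, Arcanobacterium haemolyticum — 2 left.
Two candidates remain: Lactobacillus acidophilus and Listeria monocytogenes.
  Motility: Lactobacillus acidophilus −, Listeria monocytogenes + — discriminates.
  Bile esculin: Lactobacillus acidophilus −, Listeria monocytogenes + — discriminates.
  Urease: − vs − — same for both, does not separate.
  Beta-hemolysis: Lactobacillus acidophilus −, Listeria monocytogenes + — discriminates.

Beta-hemolysis, Bile esculin, Motility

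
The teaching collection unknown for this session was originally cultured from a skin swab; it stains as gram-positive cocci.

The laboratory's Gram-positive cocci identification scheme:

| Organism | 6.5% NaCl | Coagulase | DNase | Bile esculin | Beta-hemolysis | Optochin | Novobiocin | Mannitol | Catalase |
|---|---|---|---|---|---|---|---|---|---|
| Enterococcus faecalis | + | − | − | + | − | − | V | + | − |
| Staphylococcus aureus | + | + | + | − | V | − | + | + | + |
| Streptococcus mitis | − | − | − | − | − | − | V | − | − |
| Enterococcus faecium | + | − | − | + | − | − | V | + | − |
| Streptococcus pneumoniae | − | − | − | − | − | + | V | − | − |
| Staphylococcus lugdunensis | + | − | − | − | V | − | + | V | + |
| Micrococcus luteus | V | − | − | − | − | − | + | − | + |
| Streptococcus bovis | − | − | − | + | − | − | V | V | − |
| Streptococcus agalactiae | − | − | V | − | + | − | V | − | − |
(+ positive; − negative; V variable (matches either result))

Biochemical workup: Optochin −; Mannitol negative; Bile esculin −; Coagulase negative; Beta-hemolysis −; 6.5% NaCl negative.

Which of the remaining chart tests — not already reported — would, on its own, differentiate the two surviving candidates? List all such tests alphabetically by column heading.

Catalase

6.5% NaCl −: excludes Enterococcus faecalis, Staphylococcus aureus, Enterococcus faecium, Staphylococcus lugdunensis — 5 left.
Optochin −: excludes Streptococcus pneumoniae — 4 left.
Coagulase −: all 4 remaining candidates are consistent.
Mannitol −: all 4 remaining candidates are consistent.
Beta-hemolysis −: excludes Streptococcus agalactiae — 3 left.
Bile esculin −: excludes Streptococcus bovis — 2 left.
Two candidates remain: Micrococcus luteus and Streptococcus mitis.
  DNase: − vs − — same for both, does not separate.
  Novobiocin: + vs V — variable for at least one, does not separate.
  Catalase: Micrococcus luteus +, Streptococcus mitis − — discriminates.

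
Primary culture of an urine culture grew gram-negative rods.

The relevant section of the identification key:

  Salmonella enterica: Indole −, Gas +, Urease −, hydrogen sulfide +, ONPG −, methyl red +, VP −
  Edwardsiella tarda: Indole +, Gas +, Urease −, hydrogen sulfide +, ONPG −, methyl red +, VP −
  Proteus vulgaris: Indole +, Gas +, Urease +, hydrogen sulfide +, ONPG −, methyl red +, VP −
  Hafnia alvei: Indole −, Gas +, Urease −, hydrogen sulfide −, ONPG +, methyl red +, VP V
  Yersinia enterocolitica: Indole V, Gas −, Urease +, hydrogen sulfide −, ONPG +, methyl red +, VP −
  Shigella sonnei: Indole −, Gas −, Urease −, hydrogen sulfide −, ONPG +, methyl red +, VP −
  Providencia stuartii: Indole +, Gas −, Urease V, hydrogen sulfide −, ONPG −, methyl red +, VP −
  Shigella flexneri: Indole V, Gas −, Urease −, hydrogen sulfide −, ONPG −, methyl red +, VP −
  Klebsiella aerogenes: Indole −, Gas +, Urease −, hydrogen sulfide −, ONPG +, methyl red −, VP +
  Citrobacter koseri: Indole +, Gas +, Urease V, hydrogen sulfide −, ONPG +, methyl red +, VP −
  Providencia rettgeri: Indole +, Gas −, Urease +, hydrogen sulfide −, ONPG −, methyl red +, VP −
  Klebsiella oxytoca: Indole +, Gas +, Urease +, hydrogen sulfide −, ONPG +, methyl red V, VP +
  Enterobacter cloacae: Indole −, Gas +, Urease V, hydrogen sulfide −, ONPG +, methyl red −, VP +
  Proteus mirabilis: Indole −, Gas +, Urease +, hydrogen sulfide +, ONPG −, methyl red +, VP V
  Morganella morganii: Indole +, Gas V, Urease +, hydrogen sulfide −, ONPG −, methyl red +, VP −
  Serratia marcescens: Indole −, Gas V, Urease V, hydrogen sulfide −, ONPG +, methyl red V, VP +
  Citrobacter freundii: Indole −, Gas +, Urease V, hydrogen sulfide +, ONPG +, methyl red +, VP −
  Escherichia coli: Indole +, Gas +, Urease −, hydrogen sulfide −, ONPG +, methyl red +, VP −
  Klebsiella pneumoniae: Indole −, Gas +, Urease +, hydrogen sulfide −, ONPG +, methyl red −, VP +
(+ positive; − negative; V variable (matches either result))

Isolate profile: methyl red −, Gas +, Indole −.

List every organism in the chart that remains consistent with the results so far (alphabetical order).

Enterobacter cloacae, Klebsiella aerogenes, Klebsiella pneumoniae, Serratia marcescens

Gas +: excludes 5 organisms — 14 left.
Indole −: excludes 6 organisms — 8 left.
methyl red −: excludes Salmonella enterica, Hafnia alvei, Proteus mirabilis, Citrobacter freundii — 4 left.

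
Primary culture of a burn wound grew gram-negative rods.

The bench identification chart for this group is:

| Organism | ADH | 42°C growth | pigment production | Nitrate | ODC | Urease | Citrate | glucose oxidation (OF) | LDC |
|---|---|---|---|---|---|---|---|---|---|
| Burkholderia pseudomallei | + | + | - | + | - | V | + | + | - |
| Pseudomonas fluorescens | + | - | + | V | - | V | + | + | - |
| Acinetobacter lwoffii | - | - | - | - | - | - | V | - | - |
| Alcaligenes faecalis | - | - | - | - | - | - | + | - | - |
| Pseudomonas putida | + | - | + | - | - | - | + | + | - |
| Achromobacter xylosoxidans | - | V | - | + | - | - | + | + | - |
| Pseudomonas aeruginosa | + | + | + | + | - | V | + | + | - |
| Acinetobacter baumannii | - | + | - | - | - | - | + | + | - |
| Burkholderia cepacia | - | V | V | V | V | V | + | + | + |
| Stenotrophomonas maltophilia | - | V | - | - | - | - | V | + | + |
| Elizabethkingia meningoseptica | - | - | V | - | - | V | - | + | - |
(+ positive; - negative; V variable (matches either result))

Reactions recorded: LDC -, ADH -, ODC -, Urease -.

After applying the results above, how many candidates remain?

ODC -: all 11 remaining candidates are consistent.
LDC -: excludes Burkholderia cepacia, Stenotrophomonas maltophilia — 9 left.
Urease -: all 9 remaining candidates are consistent.
ADH -: excludes Burkholderia pseudomallei, Pseudomonas fluorescens, Pseudomonas putida, Pseudomonas aeruginosa — 5 left.
Still consistent: Achromobacter xylosoxidans, Acinetobacter baumannii, Acinetobacter lwoffii, Alcaligenes faecalis, Elizabethkingia meningoseptica.

5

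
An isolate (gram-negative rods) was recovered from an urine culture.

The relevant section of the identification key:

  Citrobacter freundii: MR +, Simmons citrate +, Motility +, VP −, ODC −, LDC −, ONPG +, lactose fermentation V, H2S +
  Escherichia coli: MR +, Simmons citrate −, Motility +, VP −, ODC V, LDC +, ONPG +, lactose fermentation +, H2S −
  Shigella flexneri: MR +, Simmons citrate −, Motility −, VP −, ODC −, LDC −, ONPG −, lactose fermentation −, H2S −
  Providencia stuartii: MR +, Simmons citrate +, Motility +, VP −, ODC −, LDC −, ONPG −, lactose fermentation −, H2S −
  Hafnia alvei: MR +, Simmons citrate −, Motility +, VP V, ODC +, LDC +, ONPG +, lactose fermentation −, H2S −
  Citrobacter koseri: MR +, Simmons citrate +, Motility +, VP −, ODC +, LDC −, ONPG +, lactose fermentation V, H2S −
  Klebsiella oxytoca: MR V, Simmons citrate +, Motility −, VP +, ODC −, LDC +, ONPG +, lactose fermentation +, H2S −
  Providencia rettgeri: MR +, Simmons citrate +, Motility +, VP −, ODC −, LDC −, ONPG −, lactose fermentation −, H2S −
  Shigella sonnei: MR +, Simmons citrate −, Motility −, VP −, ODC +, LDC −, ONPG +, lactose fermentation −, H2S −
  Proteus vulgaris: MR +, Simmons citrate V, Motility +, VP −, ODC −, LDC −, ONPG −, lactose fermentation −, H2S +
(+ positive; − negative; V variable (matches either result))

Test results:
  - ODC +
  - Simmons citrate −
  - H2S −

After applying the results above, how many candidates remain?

H2S −: excludes Citrobacter freundii, Proteus vulgaris — 8 left.
Simmons citrate −: excludes Providencia stuartii, Citrobacter koseri, Klebsiella oxytoca, Providencia rettgeri — 4 left.
ODC +: excludes Shigella flexneri — 3 left.
Still consistent: Escherichia coli, Hafnia alvei, Shigella sonnei.

3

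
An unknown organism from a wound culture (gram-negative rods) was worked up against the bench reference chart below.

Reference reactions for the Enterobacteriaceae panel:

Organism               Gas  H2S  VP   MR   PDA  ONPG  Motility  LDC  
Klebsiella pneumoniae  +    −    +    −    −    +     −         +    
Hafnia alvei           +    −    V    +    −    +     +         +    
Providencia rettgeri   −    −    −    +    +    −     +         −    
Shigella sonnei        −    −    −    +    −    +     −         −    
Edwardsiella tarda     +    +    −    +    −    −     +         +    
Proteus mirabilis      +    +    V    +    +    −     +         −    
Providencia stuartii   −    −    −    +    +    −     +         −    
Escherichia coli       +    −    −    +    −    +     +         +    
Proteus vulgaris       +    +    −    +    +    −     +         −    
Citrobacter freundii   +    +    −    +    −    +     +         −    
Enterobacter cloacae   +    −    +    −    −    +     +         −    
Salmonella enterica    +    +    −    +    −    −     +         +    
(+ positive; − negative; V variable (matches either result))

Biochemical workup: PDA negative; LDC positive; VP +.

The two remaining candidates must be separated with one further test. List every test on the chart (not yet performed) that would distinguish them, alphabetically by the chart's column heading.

LDC +: excludes 7 organisms — 5 left.
VP +: excludes Edwardsiella tarda, Escherichia coli, Salmonella enterica — 2 left.
PDA −: all 2 remaining candidates are consistent.
Two candidates remain: Hafnia alvei and Klebsiella pneumoniae.
  Gas: + vs + — same for both, does not separate.
  H2S: − vs − — same for both, does not separate.
  MR: Hafnia alvei +, Klebsiella pneumoniae − — discriminates.
  ONPG: + vs + — same for both, does not separate.
  Motility: Hafnia alvei +, Klebsiella pneumoniae − — discriminates.

Motility, MR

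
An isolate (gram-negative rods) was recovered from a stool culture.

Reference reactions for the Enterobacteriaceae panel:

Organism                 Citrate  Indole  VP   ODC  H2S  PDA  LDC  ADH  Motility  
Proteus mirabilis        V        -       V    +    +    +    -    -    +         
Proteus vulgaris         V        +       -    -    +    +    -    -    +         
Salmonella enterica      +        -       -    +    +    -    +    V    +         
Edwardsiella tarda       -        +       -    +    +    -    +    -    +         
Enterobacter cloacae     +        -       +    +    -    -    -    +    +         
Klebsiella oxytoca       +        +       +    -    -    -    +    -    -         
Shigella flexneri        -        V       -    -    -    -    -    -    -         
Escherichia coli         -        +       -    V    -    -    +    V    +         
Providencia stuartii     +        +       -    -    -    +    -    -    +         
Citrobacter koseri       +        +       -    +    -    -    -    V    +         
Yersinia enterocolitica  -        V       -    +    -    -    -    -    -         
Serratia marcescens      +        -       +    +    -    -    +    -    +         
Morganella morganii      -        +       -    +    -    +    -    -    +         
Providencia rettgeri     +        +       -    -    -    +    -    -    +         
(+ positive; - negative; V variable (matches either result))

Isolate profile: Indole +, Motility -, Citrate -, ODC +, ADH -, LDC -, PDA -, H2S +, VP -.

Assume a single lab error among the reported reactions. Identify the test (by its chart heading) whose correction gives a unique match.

H2S

As reported, no row in the chart matches all 9 reactions.
Reversing ADH → still no organism matches.
Reversing H2S (to -) → unique match: Yersinia enterocolitica.
Reversing PDA → still no organism matches.
Reversing Indole → still no organism matches.
Reversing VP → still no organism matches.
Reversing ODC → still no organism matches.
Reversing LDC → still no organism matches.
Reversing Motility → still no organism matches.
Reversing Citrate → still no organism matches.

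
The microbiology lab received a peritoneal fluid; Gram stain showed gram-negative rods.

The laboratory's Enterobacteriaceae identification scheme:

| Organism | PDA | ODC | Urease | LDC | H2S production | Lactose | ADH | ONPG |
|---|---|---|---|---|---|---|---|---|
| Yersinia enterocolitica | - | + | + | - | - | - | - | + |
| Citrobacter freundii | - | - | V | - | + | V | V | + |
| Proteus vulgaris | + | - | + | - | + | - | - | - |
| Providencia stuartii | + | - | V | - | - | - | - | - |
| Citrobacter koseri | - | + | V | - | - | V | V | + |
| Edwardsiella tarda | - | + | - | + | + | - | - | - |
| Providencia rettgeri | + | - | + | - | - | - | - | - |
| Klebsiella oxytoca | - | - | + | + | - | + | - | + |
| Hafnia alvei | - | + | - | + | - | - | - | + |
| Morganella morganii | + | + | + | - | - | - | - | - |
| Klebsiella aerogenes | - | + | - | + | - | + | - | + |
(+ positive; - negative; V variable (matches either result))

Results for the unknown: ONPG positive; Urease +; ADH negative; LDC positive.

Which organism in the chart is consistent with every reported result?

LDC +: excludes 7 organisms — 4 left.
ONPG +: excludes Edwardsiella tarda — 3 left.
ADH -: all 3 remaining candidates are consistent.
Urease +: excludes Hafnia alvei, Klebsiella aerogenes — 1 left.

Klebsiella oxytoca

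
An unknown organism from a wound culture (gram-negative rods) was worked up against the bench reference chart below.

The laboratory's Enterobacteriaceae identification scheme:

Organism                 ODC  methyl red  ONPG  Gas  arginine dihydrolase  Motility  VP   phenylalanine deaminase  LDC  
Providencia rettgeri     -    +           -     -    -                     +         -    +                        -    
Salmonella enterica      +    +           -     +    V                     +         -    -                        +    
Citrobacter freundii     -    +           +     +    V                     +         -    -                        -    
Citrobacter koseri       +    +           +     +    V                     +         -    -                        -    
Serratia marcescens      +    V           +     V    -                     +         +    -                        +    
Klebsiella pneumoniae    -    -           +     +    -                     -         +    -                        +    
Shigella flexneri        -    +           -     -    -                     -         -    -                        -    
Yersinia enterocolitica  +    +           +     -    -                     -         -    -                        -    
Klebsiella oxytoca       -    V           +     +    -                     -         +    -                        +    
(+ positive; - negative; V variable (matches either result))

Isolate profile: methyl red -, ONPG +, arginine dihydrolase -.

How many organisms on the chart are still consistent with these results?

3

ONPG +: excludes Providencia rettgeri, Salmonella enterica, Shigella flexneri — 6 left.
arginine dihydrolase -: all 6 remaining candidates are consistent.
methyl red -: excludes Citrobacter freundii, Citrobacter koseri, Yersinia enterocolitica — 3 left.
Still consistent: Klebsiella oxytoca, Klebsiella pneumoniae, Serratia marcescens.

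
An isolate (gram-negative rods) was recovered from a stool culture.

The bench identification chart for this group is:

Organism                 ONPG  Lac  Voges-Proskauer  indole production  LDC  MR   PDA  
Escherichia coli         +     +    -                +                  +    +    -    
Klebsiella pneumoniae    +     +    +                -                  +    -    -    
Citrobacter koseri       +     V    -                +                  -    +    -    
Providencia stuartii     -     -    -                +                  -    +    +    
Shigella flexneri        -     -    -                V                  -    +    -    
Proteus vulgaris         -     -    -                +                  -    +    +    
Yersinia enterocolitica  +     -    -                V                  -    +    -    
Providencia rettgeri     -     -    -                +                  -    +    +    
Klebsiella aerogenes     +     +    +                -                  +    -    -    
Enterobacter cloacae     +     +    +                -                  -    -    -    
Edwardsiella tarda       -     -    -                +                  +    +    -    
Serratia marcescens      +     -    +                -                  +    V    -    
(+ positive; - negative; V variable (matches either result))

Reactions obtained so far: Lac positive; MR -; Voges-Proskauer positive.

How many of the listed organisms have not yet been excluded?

3

Lac +: excludes 7 organisms — 5 left.
Voges-Proskauer +: excludes Escherichia coli, Citrobacter koseri — 3 left.
MR -: all 3 remaining candidates are consistent.
Still consistent: Enterobacter cloacae, Klebsiella aerogenes, Klebsiella pneumoniae.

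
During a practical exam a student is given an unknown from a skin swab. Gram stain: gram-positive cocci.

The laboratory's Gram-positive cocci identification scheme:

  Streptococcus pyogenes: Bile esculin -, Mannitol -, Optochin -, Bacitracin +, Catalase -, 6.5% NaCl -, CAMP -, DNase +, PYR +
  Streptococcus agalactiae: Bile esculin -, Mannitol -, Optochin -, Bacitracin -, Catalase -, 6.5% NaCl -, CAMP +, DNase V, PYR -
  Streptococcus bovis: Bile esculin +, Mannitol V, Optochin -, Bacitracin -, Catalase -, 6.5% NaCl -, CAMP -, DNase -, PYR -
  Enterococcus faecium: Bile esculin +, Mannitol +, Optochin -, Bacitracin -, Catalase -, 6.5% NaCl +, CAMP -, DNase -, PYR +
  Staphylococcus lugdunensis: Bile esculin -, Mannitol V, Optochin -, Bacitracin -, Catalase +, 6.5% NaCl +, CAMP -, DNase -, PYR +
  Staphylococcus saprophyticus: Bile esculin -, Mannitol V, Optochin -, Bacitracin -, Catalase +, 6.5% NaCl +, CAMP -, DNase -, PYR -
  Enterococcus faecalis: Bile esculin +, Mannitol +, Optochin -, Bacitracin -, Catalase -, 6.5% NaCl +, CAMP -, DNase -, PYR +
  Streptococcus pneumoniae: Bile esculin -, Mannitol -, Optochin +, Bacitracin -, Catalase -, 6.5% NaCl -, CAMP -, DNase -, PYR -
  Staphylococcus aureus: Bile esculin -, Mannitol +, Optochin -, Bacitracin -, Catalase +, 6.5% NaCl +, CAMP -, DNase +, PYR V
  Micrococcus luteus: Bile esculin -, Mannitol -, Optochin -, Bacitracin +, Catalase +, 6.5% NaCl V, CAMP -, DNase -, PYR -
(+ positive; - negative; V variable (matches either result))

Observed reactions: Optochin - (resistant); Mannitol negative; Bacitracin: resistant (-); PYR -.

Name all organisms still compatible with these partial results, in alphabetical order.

Staphylococcus saprophyticus, Streptococcus agalactiae, Streptococcus bovis

PYR -: excludes Streptococcus pyogenes, Enterococcus faecium, Staphylococcus lugdunensis, Enterococcus faecalis — 6 left.
Optochin -: excludes Streptococcus pneumoniae — 5 left.
Bacitracin -: excludes Micrococcus luteus — 4 left.
Mannitol -: excludes Staphylococcus aureus — 3 left.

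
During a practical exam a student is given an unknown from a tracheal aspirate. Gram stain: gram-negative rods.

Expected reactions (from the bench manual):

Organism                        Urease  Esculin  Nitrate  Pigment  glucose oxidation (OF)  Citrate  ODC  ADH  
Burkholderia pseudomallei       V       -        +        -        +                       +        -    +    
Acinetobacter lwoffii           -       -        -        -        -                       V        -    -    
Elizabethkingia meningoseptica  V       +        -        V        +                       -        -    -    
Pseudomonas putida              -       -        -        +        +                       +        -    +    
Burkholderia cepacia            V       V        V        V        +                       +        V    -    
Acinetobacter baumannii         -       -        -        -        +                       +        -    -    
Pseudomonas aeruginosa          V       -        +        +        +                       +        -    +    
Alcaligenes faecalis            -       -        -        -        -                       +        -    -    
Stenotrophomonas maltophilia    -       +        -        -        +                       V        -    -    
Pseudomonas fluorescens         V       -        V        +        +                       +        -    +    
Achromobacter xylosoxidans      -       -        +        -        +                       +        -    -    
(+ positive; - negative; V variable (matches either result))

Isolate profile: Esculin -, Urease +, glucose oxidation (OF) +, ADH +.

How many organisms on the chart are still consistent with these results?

ADH +: excludes 7 organisms — 4 left.
Esculin -: all 4 remaining candidates are consistent.
glucose oxidation (OF) +: all 4 remaining candidates are consistent.
Urease +: excludes Pseudomonas putida — 3 left.
Still consistent: Burkholderia pseudomallei, Pseudomonas aeruginosa, Pseudomonas fluorescens.

3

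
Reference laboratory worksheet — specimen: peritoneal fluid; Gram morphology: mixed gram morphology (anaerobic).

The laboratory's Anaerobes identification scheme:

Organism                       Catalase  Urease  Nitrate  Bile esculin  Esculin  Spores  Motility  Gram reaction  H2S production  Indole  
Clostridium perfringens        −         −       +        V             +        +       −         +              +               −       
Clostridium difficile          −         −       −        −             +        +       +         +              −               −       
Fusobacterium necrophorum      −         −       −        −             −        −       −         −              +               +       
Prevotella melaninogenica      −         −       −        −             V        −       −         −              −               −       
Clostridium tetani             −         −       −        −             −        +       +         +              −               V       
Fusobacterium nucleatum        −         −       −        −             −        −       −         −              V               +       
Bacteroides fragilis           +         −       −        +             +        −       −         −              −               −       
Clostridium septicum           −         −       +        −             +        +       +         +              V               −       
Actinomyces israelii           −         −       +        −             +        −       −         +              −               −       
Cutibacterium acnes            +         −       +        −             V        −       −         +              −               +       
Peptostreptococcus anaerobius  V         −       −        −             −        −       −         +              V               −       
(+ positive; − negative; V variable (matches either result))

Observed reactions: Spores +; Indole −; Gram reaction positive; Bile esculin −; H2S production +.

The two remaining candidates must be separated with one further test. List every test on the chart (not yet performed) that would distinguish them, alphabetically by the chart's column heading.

Motility

H2S production +: excludes 6 organisms — 5 left.
Indole −: excludes Fusobacterium necrophorum, Fusobacterium nucleatum — 3 left.
Gram reaction +: all 3 remaining candidates are consistent.
Bile esculin −: all 3 remaining candidates are consistent.
Spores +: excludes Peptostreptococcus anaerobius — 2 left.
Two candidates remain: Clostridium perfringens and Clostridium septicum.
  Catalase: − vs − — same for both, does not separate.
  Urease: − vs − — same for both, does not separate.
  Nitrate: + vs + — same for both, does not separate.
  Esculin: + vs + — same for both, does not separate.
  Motility: Clostridium perfringens −, Clostridium septicum + — discriminates.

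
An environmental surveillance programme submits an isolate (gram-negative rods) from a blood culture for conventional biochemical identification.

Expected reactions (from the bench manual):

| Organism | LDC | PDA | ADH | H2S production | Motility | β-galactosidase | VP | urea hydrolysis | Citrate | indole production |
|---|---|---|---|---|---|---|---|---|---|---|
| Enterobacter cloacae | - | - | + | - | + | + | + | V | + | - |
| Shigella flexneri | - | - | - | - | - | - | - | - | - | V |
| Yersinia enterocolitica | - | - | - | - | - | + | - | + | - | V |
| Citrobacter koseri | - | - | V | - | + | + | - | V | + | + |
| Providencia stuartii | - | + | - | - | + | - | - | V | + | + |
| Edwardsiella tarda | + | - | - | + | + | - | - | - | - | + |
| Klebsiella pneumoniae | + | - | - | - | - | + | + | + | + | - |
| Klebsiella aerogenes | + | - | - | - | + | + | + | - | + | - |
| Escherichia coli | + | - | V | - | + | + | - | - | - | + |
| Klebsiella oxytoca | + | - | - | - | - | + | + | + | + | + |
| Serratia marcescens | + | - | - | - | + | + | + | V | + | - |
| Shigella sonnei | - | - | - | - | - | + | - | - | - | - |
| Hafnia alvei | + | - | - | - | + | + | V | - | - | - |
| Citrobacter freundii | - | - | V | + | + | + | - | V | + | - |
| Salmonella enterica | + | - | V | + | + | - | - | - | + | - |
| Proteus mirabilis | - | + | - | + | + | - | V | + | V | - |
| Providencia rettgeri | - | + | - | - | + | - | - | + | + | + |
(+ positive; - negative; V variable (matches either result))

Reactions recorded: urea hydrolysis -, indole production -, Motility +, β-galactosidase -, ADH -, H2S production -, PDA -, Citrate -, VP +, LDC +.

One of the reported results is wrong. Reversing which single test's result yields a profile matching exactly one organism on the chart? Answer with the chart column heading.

β-galactosidase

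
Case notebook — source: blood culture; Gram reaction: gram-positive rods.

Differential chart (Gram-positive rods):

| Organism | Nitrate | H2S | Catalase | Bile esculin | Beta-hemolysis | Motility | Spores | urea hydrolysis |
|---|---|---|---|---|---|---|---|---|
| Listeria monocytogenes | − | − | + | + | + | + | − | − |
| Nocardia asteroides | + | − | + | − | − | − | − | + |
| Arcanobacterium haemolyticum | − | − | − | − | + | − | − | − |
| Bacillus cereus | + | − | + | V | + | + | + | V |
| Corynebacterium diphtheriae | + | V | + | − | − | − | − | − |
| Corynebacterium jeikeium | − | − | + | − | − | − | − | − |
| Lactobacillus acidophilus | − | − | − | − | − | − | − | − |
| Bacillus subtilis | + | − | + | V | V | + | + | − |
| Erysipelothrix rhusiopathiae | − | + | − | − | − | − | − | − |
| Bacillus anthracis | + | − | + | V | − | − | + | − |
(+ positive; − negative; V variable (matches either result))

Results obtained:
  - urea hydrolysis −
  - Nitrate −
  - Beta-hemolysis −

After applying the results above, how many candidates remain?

Nitrate −: excludes 5 organisms — 5 left.
Beta-hemolysis −: excludes Listeria monocytogenes, Arcanobacterium haemolyticum — 3 left.
urea hydrolysis −: all 3 remaining candidates are consistent.
Still consistent: Corynebacterium jeikeium, Erysipelothrix rhusiopathiae, Lactobacillus acidophilus.

3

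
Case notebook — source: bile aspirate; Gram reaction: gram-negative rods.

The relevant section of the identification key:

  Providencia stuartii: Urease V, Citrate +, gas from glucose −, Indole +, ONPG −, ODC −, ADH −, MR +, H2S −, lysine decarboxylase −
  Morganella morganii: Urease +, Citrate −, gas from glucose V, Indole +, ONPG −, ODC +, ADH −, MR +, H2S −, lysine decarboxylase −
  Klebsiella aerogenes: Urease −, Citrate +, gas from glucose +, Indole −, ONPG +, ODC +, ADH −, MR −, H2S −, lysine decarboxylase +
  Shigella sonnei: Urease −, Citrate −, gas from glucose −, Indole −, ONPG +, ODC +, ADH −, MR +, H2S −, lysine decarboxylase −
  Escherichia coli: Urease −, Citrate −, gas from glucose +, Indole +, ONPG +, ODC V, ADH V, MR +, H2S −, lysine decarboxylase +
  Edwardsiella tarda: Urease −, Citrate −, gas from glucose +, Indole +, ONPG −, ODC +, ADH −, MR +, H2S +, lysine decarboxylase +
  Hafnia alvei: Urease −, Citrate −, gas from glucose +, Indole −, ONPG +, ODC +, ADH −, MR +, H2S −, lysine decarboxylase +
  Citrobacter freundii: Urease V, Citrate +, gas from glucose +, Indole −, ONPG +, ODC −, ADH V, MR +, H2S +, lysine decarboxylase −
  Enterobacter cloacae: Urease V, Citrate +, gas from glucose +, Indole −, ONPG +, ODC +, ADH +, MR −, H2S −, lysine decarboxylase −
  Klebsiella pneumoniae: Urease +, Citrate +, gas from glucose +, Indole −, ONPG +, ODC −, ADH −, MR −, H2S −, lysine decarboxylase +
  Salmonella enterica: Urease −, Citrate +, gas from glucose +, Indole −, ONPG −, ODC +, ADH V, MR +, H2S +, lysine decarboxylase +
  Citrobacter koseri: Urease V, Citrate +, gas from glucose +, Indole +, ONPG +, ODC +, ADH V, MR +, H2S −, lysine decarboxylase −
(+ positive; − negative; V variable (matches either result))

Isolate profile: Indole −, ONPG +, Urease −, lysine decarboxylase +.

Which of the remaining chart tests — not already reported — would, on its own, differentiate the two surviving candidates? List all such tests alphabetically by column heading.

Citrate, MR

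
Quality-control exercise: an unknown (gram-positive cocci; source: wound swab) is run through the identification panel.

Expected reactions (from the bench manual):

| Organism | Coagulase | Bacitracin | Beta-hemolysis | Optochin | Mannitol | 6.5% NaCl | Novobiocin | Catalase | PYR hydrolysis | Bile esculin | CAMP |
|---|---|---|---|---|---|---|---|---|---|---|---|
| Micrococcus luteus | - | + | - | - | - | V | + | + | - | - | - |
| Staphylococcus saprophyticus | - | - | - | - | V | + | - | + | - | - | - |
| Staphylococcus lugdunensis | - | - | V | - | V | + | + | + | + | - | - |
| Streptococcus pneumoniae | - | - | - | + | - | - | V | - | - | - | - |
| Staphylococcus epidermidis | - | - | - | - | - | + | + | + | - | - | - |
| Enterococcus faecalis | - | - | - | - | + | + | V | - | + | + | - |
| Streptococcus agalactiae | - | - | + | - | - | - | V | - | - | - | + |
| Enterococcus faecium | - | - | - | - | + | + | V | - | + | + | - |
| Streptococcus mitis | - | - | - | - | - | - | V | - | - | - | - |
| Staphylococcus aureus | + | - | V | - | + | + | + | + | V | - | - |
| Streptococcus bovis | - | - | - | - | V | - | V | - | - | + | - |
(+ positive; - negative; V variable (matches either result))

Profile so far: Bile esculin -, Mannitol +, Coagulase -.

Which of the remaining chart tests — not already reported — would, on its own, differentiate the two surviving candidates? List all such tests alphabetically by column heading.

Novobiocin, PYR hydrolysis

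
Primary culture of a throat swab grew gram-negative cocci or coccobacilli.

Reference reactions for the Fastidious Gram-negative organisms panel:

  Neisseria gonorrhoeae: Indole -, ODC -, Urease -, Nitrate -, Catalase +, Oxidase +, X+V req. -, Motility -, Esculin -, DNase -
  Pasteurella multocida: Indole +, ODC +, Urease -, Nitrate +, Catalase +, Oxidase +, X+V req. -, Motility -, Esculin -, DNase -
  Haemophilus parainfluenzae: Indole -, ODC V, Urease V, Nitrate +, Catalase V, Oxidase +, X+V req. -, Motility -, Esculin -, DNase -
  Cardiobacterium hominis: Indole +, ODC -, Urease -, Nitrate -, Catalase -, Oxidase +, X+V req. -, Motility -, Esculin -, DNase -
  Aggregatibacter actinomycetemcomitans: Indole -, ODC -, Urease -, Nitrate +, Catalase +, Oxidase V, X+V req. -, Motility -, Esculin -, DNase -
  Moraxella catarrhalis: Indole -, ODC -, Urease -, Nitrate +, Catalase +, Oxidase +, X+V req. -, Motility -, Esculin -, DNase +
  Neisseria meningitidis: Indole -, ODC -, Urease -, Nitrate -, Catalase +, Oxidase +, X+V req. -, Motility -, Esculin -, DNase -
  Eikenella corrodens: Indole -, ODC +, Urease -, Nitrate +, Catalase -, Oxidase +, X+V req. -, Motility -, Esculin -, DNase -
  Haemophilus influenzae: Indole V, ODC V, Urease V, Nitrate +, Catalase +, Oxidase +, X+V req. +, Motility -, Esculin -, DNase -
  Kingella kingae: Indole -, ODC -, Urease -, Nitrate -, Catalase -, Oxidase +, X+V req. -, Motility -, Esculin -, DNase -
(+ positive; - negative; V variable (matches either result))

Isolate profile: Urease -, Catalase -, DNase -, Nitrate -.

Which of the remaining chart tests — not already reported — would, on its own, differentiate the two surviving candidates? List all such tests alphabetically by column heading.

Indole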